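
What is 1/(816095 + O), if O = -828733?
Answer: -1/12638 ≈ -7.9126e-5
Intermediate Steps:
1/(816095 + O) = 1/(816095 - 828733) = 1/(-12638) = -1/12638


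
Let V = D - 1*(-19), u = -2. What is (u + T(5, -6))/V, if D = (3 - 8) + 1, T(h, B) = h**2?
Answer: 23/15 ≈ 1.5333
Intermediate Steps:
D = -4 (D = -5 + 1 = -4)
V = 15 (V = -4 - 1*(-19) = -4 + 19 = 15)
(u + T(5, -6))/V = (-2 + 5**2)/15 = (-2 + 25)*(1/15) = 23*(1/15) = 23/15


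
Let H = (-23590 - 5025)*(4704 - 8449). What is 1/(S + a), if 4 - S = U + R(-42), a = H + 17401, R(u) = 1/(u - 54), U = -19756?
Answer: 96/10291232257 ≈ 9.3283e-9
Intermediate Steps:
H = 107163175 (H = -28615*(-3745) = 107163175)
R(u) = 1/(-54 + u)
a = 107180576 (a = 107163175 + 17401 = 107180576)
S = 1896961/96 (S = 4 - (-19756 + 1/(-54 - 42)) = 4 - (-19756 + 1/(-96)) = 4 - (-19756 - 1/96) = 4 - 1*(-1896577/96) = 4 + 1896577/96 = 1896961/96 ≈ 19760.)
1/(S + a) = 1/(1896961/96 + 107180576) = 1/(10291232257/96) = 96/10291232257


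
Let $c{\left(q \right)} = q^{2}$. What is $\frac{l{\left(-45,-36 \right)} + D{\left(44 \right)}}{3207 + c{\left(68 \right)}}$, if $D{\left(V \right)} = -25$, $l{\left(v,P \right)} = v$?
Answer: $- \frac{70}{7831} \approx -0.0089388$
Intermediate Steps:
$\frac{l{\left(-45,-36 \right)} + D{\left(44 \right)}}{3207 + c{\left(68 \right)}} = \frac{-45 - 25}{3207 + 68^{2}} = - \frac{70}{3207 + 4624} = - \frac{70}{7831}$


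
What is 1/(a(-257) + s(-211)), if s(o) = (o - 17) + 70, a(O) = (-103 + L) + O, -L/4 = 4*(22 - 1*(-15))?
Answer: -1/1110 ≈ -0.00090090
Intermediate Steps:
L = -592 (L = -16*(22 - 1*(-15)) = -16*(22 + 15) = -16*37 = -4*148 = -592)
a(O) = -695 + O (a(O) = (-103 - 592) + O = -695 + O)
s(o) = 53 + o (s(o) = (-17 + o) + 70 = 53 + o)
1/(a(-257) + s(-211)) = 1/((-695 - 257) + (53 - 211)) = 1/(-952 - 158) = 1/(-1110) = -1/1110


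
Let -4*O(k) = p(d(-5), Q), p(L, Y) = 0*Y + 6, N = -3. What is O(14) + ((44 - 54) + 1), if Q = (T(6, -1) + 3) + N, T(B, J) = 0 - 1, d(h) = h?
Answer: -21/2 ≈ -10.500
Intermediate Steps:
T(B, J) = -1
Q = -1 (Q = (-1 + 3) - 3 = 2 - 3 = -1)
p(L, Y) = 6 (p(L, Y) = 0 + 6 = 6)
O(k) = -3/2 (O(k) = -1/4*6 = -3/2)
O(14) + ((44 - 54) + 1) = -3/2 + ((44 - 54) + 1) = -3/2 + (-10 + 1) = -3/2 - 9 = -21/2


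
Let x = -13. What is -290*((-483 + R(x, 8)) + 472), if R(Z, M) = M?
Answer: 870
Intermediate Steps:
-290*((-483 + R(x, 8)) + 472) = -290*((-483 + 8) + 472) = -290*(-475 + 472) = -290*(-3) = 870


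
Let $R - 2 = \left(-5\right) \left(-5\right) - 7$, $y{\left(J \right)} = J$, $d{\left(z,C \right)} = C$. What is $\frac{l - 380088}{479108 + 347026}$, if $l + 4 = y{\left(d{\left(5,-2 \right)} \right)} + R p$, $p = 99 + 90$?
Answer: $- \frac{62719}{137689} \approx -0.45551$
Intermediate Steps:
$R = 20$ ($R = 2 - -18 = 2 + \left(25 - 7\right) = 2 + 18 = 20$)
$p = 189$
$l = 3774$ ($l = -4 + \left(-2 + 20 \cdot 189\right) = -4 + \left(-2 + 3780\right) = -4 + 3778 = 3774$)
$\frac{l - 380088}{479108 + 347026} = \frac{3774 - 380088}{479108 + 347026} = - \frac{376314}{826134} = \left(-376314\right) \frac{1}{826134} = - \frac{62719}{137689}$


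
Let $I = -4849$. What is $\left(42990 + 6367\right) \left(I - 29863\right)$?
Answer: $-1713280184$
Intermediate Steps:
$\left(42990 + 6367\right) \left(I - 29863\right) = \left(42990 + 6367\right) \left(-4849 - 29863\right) = 49357 \left(-34712\right) = -1713280184$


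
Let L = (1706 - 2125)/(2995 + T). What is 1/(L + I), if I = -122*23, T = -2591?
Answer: -404/1134043 ≈ -0.00035625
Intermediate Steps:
L = -419/404 (L = (1706 - 2125)/(2995 - 2591) = -419/404 ≈ -1.0371)
I = -2806
1/(L + I) = 1/(-419/404 - 2806) = 1/(-1134043/404) = -404/1134043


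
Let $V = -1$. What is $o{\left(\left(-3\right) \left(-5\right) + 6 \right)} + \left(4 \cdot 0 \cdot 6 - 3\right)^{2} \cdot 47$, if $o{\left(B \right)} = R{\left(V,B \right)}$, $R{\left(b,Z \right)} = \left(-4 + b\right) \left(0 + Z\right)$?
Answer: $318$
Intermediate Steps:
$R{\left(b,Z \right)} = Z \left(-4 + b\right)$ ($R{\left(b,Z \right)} = \left(-4 + b\right) Z = Z \left(-4 + b\right)$)
$o{\left(B \right)} = - 5 B$ ($o{\left(B \right)} = B \left(-4 - 1\right) = B \left(-5\right) = - 5 B$)
$o{\left(\left(-3\right) \left(-5\right) + 6 \right)} + \left(4 \cdot 0 \cdot 6 - 3\right)^{2} \cdot 47 = - 5 \left(\left(-3\right) \left(-5\right) + 6\right) + \left(4 \cdot 0 \cdot 6 - 3\right)^{2} \cdot 47 = - 5 \left(15 + 6\right) + \left(0 \cdot 6 - 3\right)^{2} \cdot 47 = \left(-5\right) 21 + \left(0 - 3\right)^{2} \cdot 47 = -105 + \left(-3\right)^{2} \cdot 47 = -105 + 9 \cdot 47 = -105 + 423 = 318$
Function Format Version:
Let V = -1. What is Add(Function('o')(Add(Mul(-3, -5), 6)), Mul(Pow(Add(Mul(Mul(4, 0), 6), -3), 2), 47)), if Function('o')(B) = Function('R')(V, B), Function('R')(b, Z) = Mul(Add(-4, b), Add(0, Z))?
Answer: 318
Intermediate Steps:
Function('R')(b, Z) = Mul(Z, Add(-4, b)) (Function('R')(b, Z) = Mul(Add(-4, b), Z) = Mul(Z, Add(-4, b)))
Function('o')(B) = Mul(-5, B) (Function('o')(B) = Mul(B, Add(-4, -1)) = Mul(B, -5) = Mul(-5, B))
Add(Function('o')(Add(Mul(-3, -5), 6)), Mul(Pow(Add(Mul(Mul(4, 0), 6), -3), 2), 47)) = Add(Mul(-5, Add(Mul(-3, -5), 6)), Mul(Pow(Add(Mul(Mul(4, 0), 6), -3), 2), 47)) = Add(Mul(-5, Add(15, 6)), Mul(Pow(Add(Mul(0, 6), -3), 2), 47)) = Add(Mul(-5, 21), Mul(Pow(Add(0, -3), 2), 47)) = Add(-105, Mul(Pow(-3, 2), 47)) = Add(-105, Mul(9, 47)) = Add(-105, 423) = 318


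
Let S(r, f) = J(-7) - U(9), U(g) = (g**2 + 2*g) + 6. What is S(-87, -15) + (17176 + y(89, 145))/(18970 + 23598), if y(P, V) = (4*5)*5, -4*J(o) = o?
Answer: -2188935/21284 ≈ -102.84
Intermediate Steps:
J(o) = -o/4
y(P, V) = 100 (y(P, V) = 20*5 = 100)
U(g) = 6 + g**2 + 2*g
S(r, f) = -413/4 (S(r, f) = -1/4*(-7) - (6 + 9**2 + 2*9) = 7/4 - (6 + 81 + 18) = 7/4 - 1*105 = 7/4 - 105 = -413/4)
S(-87, -15) + (17176 + y(89, 145))/(18970 + 23598) = -413/4 + (17176 + 100)/(18970 + 23598) = -413/4 + 17276/42568 = -413/4 + 17276*(1/42568) = -413/4 + 4319/10642 = -2188935/21284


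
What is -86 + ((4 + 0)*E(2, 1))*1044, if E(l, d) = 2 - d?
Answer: 4090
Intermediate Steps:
-86 + ((4 + 0)*E(2, 1))*1044 = -86 + ((4 + 0)*(2 - 1*1))*1044 = -86 + (4*(2 - 1))*1044 = -86 + (4*1)*1044 = -86 + 4*1044 = -86 + 4176 = 4090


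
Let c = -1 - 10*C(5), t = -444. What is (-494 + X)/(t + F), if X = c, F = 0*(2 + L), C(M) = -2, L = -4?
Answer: 475/444 ≈ 1.0698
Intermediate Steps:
F = 0 (F = 0*(2 - 4) = 0*(-2) = 0)
c = 19 (c = -1 - 10*(-2) = -1 + 20 = 19)
X = 19
(-494 + X)/(t + F) = (-494 + 19)/(-444 + 0) = -475/(-444) = -475*(-1/444) = 475/444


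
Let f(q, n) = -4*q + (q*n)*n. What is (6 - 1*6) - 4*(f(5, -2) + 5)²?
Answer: -100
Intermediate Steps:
f(q, n) = -4*q + q*n² (f(q, n) = -4*q + (n*q)*n = -4*q + q*n²)
(6 - 1*6) - 4*(f(5, -2) + 5)² = (6 - 1*6) - 4*(5*(-4 + (-2)²) + 5)² = (6 - 6) - 4*(5*(-4 + 4) + 5)² = 0 - 4*(5*0 + 5)² = 0 - 4*(0 + 5)² = 0 - 4*5² = 0 - 4*25 = 0 - 100 = -100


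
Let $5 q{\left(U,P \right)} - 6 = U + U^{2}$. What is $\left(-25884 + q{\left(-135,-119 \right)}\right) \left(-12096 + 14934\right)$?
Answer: $- \frac{315937512}{5} \approx -6.3188 \cdot 10^{7}$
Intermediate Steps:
$q{\left(U,P \right)} = \frac{6}{5} + \frac{U}{5} + \frac{U^{2}}{5}$ ($q{\left(U,P \right)} = \frac{6}{5} + \frac{U + U^{2}}{5} = \frac{6}{5} + \left(\frac{U}{5} + \frac{U^{2}}{5}\right) = \frac{6}{5} + \frac{U}{5} + \frac{U^{2}}{5}$)
$\left(-25884 + q{\left(-135,-119 \right)}\right) \left(-12096 + 14934\right) = \left(-25884 + \left(\frac{6}{5} + \frac{1}{5} \left(-135\right) + \frac{\left(-135\right)^{2}}{5}\right)\right) \left(-12096 + 14934\right) = \left(-25884 + \left(\frac{6}{5} - 27 + \frac{1}{5} \cdot 18225\right)\right) 2838 = \left(-25884 + \left(\frac{6}{5} - 27 + 3645\right)\right) 2838 = \left(-25884 + \frac{18096}{5}\right) 2838 = \left(- \frac{111324}{5}\right) 2838 = - \frac{315937512}{5}$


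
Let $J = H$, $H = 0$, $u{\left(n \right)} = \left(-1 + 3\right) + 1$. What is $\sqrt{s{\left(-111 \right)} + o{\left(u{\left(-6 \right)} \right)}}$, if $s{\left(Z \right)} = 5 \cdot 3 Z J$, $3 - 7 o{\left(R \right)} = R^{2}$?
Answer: $\frac{i \sqrt{42}}{7} \approx 0.92582 i$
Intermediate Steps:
$u{\left(n \right)} = 3$ ($u{\left(n \right)} = 2 + 1 = 3$)
$J = 0$
$o{\left(R \right)} = \frac{3}{7} - \frac{R^{2}}{7}$
$s{\left(Z \right)} = 0$ ($s{\left(Z \right)} = 5 \cdot 3 Z 0 = 15 Z 0 = 0$)
$\sqrt{s{\left(-111 \right)} + o{\left(u{\left(-6 \right)} \right)}} = \sqrt{0 + \left(\frac{3}{7} - \frac{3^{2}}{7}\right)} = \sqrt{0 + \left(\frac{3}{7} - \frac{9}{7}\right)} = \sqrt{0 - \frac{6}{7}} = \sqrt{- \frac{6}{7}} = \frac{i \sqrt{42}}{7}$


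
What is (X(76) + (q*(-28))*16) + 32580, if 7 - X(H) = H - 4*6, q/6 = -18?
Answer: 80919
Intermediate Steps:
q = -108 (q = 6*(-18) = -108)
X(H) = 31 - H (X(H) = 7 - (H - 4*6) = 7 - (H - 24) = 7 - (-24 + H) = 7 + (24 - H) = 31 - H)
(X(76) + (q*(-28))*16) + 32580 = ((31 - 1*76) - 108*(-28)*16) + 32580 = ((31 - 76) + 3024*16) + 32580 = (-45 + 48384) + 32580 = 48339 + 32580 = 80919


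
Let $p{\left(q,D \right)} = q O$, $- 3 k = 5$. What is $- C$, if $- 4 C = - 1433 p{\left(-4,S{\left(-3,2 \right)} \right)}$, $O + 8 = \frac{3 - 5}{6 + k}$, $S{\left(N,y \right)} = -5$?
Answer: $- \frac{157630}{13} \approx -12125.0$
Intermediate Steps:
$k = - \frac{5}{3}$ ($k = \left(- \frac{1}{3}\right) 5 = - \frac{5}{3} \approx -1.6667$)
$O = - \frac{110}{13}$ ($O = -8 + \frac{3 - 5}{6 - \frac{5}{3}} = -8 - \frac{2}{\frac{13}{3}} = -8 - \frac{6}{13} = - \frac{110}{13} \approx -8.4615$)
$p{\left(q,D \right)} = - \frac{110 q}{13}$ ($p{\left(q,D \right)} = q \left(- \frac{110}{13}\right) = - \frac{110 q}{13}$)
$C = \frac{157630}{13}$ ($C = - \frac{\left(-1433\right) \left(\left(- \frac{110}{13}\right) \left(-4\right)\right)}{4} = - \frac{\left(-1433\right) \frac{440}{13}}{4} = \left(- \frac{1}{4}\right) \left(- \frac{630520}{13}\right) = \frac{157630}{13} \approx 12125.0$)
$- C = \left(-1\right) \frac{157630}{13} = - \frac{157630}{13}$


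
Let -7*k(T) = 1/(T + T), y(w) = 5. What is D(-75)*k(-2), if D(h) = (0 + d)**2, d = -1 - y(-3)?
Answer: 9/7 ≈ 1.2857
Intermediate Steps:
k(T) = -1/(14*T) (k(T) = -1/(7*(T + T)) = -1/(2*T)/7 = -1/(14*T))
d = -6 (d = -1 - 1*5 = -1 - 5 = -6)
D(h) = 36 (D(h) = (0 - 6)**2 = (-6)**2 = 36)
D(-75)*k(-2) = 36*(-1/14/(-2)) = 36*(-1/14*(-1/2)) = 36*(1/28) = 9/7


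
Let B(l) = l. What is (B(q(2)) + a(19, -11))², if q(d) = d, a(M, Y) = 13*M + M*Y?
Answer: 1600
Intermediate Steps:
(B(q(2)) + a(19, -11))² = (2 + 19*(13 - 11))² = (2 + 19*2)² = (2 + 38)² = 40² = 1600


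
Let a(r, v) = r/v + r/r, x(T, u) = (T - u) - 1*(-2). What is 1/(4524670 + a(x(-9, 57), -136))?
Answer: 17/76919415 ≈ 2.2101e-7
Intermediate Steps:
x(T, u) = 2 + T - u (x(T, u) = (T - u) + 2 = 2 + T - u)
a(r, v) = 1 + r/v (a(r, v) = r/v + 1 = 1 + r/v)
1/(4524670 + a(x(-9, 57), -136)) = 1/(4524670 + ((2 - 9 - 1*57) - 136)/(-136)) = 1/(4524670 - ((2 - 9 - 57) - 136)/136) = 1/(4524670 - (-64 - 136)/136) = 1/(4524670 - 1/136*(-200)) = 1/(4524670 + 25/17) = 1/(76919415/17) = 17/76919415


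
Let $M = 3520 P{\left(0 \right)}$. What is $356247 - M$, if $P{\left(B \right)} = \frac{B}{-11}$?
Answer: $356247$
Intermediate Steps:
$P{\left(B \right)} = - \frac{B}{11}$ ($P{\left(B \right)} = B \left(- \frac{1}{11}\right) = - \frac{B}{11}$)
$M = 0$ ($M = 3520 \left(\left(- \frac{1}{11}\right) 0\right) = 3520 \cdot 0 = 0$)
$356247 - M = 356247 - 0 = 356247 + 0 = 356247$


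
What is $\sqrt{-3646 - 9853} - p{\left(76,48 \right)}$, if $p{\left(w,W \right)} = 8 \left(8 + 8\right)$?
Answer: $-128 + i \sqrt{13499} \approx -128.0 + 116.19 i$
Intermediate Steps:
$p{\left(w,W \right)} = 128$ ($p{\left(w,W \right)} = 8 \cdot 16 = 128$)
$\sqrt{-3646 - 9853} - p{\left(76,48 \right)} = \sqrt{-3646 - 9853} - 128 = \sqrt{-13499} - 128 = i \sqrt{13499} - 128 = -128 + i \sqrt{13499}$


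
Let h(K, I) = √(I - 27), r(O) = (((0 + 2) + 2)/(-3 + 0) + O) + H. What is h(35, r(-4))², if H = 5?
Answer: -82/3 ≈ -27.333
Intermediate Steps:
r(O) = 11/3 + O (r(O) = (((0 + 2) + 2)/(-3 + 0) + O) + 5 = ((2 + 2)/(-3) + O) + 5 = (4*(-⅓) + O) + 5 = (-4/3 + O) + 5 = 11/3 + O)
h(K, I) = √(-27 + I)
h(35, r(-4))² = (√(-27 + (11/3 - 4)))² = (√(-27 - ⅓))² = (√(-82/3))² = (I*√246/3)² = -82/3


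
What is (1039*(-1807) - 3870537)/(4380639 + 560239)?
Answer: -2874005/2470439 ≈ -1.1634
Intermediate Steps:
(1039*(-1807) - 3870537)/(4380639 + 560239) = (-1877473 - 3870537)/4940878 = -5748010*1/4940878 = -2874005/2470439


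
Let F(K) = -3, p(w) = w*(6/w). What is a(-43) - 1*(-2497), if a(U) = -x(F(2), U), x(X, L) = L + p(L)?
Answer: 2534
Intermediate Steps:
p(w) = 6
x(X, L) = 6 + L (x(X, L) = L + 6 = 6 + L)
a(U) = -6 - U (a(U) = -(6 + U) = -6 - U)
a(-43) - 1*(-2497) = (-6 - 1*(-43)) - 1*(-2497) = (-6 + 43) + 2497 = 37 + 2497 = 2534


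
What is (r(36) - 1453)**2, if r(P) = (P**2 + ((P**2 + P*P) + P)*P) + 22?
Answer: 8925147729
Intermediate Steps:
r(P) = 22 + P**2 + P*(P + 2*P**2) (r(P) = (P**2 + ((P**2 + P**2) + P)*P) + 22 = (P**2 + (2*P**2 + P)*P) + 22 = (P**2 + (P + 2*P**2)*P) + 22 = (P**2 + P*(P + 2*P**2)) + 22 = 22 + P**2 + P*(P + 2*P**2))
(r(36) - 1453)**2 = ((22 + 2*36**2 + 2*36**3) - 1453)**2 = ((22 + 2*1296 + 2*46656) - 1453)**2 = ((22 + 2592 + 93312) - 1453)**2 = (95926 - 1453)**2 = 94473**2 = 8925147729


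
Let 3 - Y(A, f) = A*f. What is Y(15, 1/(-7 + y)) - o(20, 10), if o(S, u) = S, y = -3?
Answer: -31/2 ≈ -15.500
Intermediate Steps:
Y(A, f) = 3 - A*f
Y(15, 1/(-7 + y)) - o(20, 10) = (3 - 1*15/(-7 - 3)) - 1*20 = (3 - 1*15/(-10)) - 20 = (3 - 1*15*(-⅒)) - 20 = (3 + 3/2) - 20 = 9/2 - 20 = -31/2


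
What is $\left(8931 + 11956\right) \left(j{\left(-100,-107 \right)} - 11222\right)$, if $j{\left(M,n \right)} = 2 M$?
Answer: $-238571314$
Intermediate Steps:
$\left(8931 + 11956\right) \left(j{\left(-100,-107 \right)} - 11222\right) = \left(8931 + 11956\right) \left(2 \left(-100\right) - 11222\right) = 20887 \left(-200 - 11222\right) = 20887 \left(-11422\right) = -238571314$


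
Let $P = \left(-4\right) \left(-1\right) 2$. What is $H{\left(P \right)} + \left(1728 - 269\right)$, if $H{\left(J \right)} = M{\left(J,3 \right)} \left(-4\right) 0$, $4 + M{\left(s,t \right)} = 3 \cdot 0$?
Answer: $1459$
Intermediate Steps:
$M{\left(s,t \right)} = -4$ ($M{\left(s,t \right)} = -4 + 3 \cdot 0 = -4 + 0 = -4$)
$P = 8$ ($P = 4 \cdot 2 = 8$)
$H{\left(J \right)} = 0$ ($H{\left(J \right)} = \left(-4\right) \left(-4\right) 0 = 16 \cdot 0 = 0$)
$H{\left(P \right)} + \left(1728 - 269\right) = 0 + \left(1728 - 269\right) = 0 + 1459 = 1459$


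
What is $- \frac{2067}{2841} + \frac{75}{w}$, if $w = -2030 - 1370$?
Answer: $- \frac{96545}{128792} \approx -0.74962$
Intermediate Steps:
$w = -3400$
$- \frac{2067}{2841} + \frac{75}{w} = - \frac{2067}{2841} + \frac{75}{-3400} = \left(-2067\right) \frac{1}{2841} + 75 \left(- \frac{1}{3400}\right) = - \frac{689}{947} - \frac{3}{136} = - \frac{96545}{128792}$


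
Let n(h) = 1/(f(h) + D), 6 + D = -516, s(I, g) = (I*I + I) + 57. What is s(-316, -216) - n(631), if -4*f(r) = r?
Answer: 270804247/2719 ≈ 99597.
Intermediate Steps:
s(I, g) = 57 + I + I² (s(I, g) = (I² + I) + 57 = (I + I²) + 57 = 57 + I + I²)
f(r) = -r/4
D = -522 (D = -6 - 516 = -522)
n(h) = 1/(-522 - h/4) (n(h) = 1/(-h/4 - 522) = 1/(-522 - h/4))
s(-316, -216) - n(631) = (57 - 316 + (-316)²) - (-4)/(2088 + 631) = (57 - 316 + 99856) - (-4)/2719 = 99597 - (-4)/2719 = 99597 - 1*(-4/2719) = 99597 + 4/2719 = 270804247/2719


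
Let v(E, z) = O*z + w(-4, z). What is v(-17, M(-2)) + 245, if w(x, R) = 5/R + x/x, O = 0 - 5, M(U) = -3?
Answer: 778/3 ≈ 259.33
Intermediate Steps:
O = -5
w(x, R) = 1 + 5/R (w(x, R) = 5/R + 1 = 1 + 5/R)
v(E, z) = -5*z + (5 + z)/z
v(-17, M(-2)) + 245 = (1 - 5*(-3) + 5/(-3)) + 245 = (1 + 15 + 5*(-1/3)) + 245 = (1 + 15 - 5/3) + 245 = 43/3 + 245 = 778/3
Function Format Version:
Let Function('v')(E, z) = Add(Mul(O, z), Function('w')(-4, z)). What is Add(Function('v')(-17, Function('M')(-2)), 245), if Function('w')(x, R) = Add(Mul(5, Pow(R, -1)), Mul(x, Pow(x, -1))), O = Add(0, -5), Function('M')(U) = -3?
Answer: Rational(778, 3) ≈ 259.33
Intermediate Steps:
O = -5
Function('w')(x, R) = Add(1, Mul(5, Pow(R, -1))) (Function('w')(x, R) = Add(Mul(5, Pow(R, -1)), 1) = Add(1, Mul(5, Pow(R, -1))))
Function('v')(E, z) = Add(Mul(-5, z), Mul(Pow(z, -1), Add(5, z)))
Add(Function('v')(-17, Function('M')(-2)), 245) = Add(Add(1, Mul(-5, -3), Mul(5, Pow(-3, -1))), 245) = Add(Add(1, 15, Mul(5, Rational(-1, 3))), 245) = Add(Add(1, 15, Rational(-5, 3)), 245) = Add(Rational(43, 3), 245) = Rational(778, 3)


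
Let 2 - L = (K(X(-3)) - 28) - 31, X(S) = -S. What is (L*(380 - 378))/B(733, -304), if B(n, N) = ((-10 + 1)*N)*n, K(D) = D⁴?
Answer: -5/250686 ≈ -1.9945e-5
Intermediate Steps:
L = -20 (L = 2 - (((-1*(-3))⁴ - 28) - 31) = 2 - ((3⁴ - 28) - 31) = 2 - ((81 - 28) - 31) = 2 - (53 - 31) = 2 - 1*22 = 2 - 22 = -20)
B(n, N) = -9*N*n (B(n, N) = (-9*N)*n = -9*N*n)
(L*(380 - 378))/B(733, -304) = (-20*(380 - 378))/((-9*(-304)*733)) = -20*2/2005488 = -40*1/2005488 = -5/250686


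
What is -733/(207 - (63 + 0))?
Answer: -733/144 ≈ -5.0903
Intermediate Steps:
-733/(207 - (63 + 0)) = -733/(207 - 1*63) = -733/(207 - 63) = -733/144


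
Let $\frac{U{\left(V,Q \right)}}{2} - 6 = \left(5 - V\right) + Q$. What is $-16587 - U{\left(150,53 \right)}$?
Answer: $-16415$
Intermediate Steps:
$U{\left(V,Q \right)} = 22 - 2 V + 2 Q$ ($U{\left(V,Q \right)} = 12 + 2 \left(\left(5 - V\right) + Q\right) = 12 + 2 \left(5 + Q - V\right) = 12 + \left(10 - 2 V + 2 Q\right) = 22 - 2 V + 2 Q$)
$-16587 - U{\left(150,53 \right)} = -16587 - \left(22 - 300 + 2 \cdot 53\right) = -16587 - \left(22 - 300 + 106\right) = -16587 - -172 = -16587 + 172 = -16415$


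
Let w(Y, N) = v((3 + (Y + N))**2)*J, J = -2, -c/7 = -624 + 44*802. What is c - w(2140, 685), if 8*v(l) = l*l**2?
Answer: 127884067018810175528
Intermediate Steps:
c = -242648 (c = -7*(-624 + 44*802) = -7*(-624 + 35288) = -7*34664 = -242648)
v(l) = l**3/8 (v(l) = (l*l**2)/8 = l**3/8)
w(Y, N) = -(3 + N + Y)**6/4 (w(Y, N) = (((3 + (Y + N))**2)**3/8)*(-2) = (((3 + (N + Y))**2)**3/8)*(-2) = (((3 + N + Y)**2)**3/8)*(-2) = ((3 + N + Y)**6/8)*(-2) = -(3 + N + Y)**6/4)
c - w(2140, 685) = -242648 - (-1)*(3 + 685 + 2140)**6/4 = -242648 - (-1)*2828**6/4 = -242648 - (-1)*511536268075241672704/4 = -242648 - 1*(-127884067018810418176) = -242648 + 127884067018810418176 = 127884067018810175528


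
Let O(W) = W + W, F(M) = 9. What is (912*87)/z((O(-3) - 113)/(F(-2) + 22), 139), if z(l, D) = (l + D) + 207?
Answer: 2459664/10607 ≈ 231.89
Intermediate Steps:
O(W) = 2*W
z(l, D) = 207 + D + l (z(l, D) = (D + l) + 207 = 207 + D + l)
(912*87)/z((O(-3) - 113)/(F(-2) + 22), 139) = (912*87)/(207 + 139 + (2*(-3) - 113)/(9 + 22)) = 79344/(207 + 139 + (-6 - 113)/31) = 79344/(207 + 139 - 119*1/31) = 79344/(207 + 139 - 119/31) = 79344/(10607/31) = 79344*(31/10607) = 2459664/10607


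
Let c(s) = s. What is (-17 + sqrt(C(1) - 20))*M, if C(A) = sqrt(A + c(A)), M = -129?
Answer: 2193 - 129*sqrt(-20 + sqrt(2)) ≈ 2193.0 - 556.13*I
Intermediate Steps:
C(A) = sqrt(2)*sqrt(A) (C(A) = sqrt(A + A) = sqrt(2*A) = sqrt(2)*sqrt(A))
(-17 + sqrt(C(1) - 20))*M = (-17 + sqrt(sqrt(2)*sqrt(1) - 20))*(-129) = (-17 + sqrt(sqrt(2)*1 - 20))*(-129) = (-17 + sqrt(sqrt(2) - 20))*(-129) = (-17 + sqrt(-20 + sqrt(2)))*(-129) = 2193 - 129*sqrt(-20 + sqrt(2))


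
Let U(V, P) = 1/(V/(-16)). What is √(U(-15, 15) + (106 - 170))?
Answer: 4*I*√885/15 ≈ 7.9331*I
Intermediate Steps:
U(V, P) = -16/V (U(V, P) = 1/(V*(-1/16)) = 1/(-V/16) = -16/V)
√(U(-15, 15) + (106 - 170)) = √(-16/(-15) + (106 - 170)) = √(-16*(-1/15) - 64) = √(16/15 - 64) = √(-944/15) = 4*I*√885/15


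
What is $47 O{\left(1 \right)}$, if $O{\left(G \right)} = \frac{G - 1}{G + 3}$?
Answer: $0$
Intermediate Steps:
$O{\left(G \right)} = \frac{-1 + G}{3 + G}$
$47 O{\left(1 \right)} = 47 \frac{-1 + 1}{3 + 1} = 47 \cdot \frac{1}{4} \cdot 0 = 47 \cdot 0 = 0$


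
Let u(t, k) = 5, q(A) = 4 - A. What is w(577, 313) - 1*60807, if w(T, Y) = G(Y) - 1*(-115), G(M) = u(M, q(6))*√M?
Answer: -60692 + 5*√313 ≈ -60604.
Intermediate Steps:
G(M) = 5*√M
w(T, Y) = 115 + 5*√Y (w(T, Y) = 5*√Y - 1*(-115) = 5*√Y + 115 = 115 + 5*√Y)
w(577, 313) - 1*60807 = (115 + 5*√313) - 1*60807 = (115 + 5*√313) - 60807 = -60692 + 5*√313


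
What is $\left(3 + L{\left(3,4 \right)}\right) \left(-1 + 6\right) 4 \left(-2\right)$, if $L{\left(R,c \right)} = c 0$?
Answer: $-120$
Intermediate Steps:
$L{\left(R,c \right)} = 0$
$\left(3 + L{\left(3,4 \right)}\right) \left(-1 + 6\right) 4 \left(-2\right) = \left(3 + 0\right) \left(-1 + 6\right) 4 \left(-2\right) = 3 \cdot 5 \cdot 4 \left(-2\right) = 15 \cdot 4 \left(-2\right) = 60 \left(-2\right) = -120$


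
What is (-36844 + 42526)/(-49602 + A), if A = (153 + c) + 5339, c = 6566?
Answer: -2841/18772 ≈ -0.15134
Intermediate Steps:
A = 12058 (A = (153 + 6566) + 5339 = 6719 + 5339 = 12058)
(-36844 + 42526)/(-49602 + A) = (-36844 + 42526)/(-49602 + 12058) = 5682/(-37544) = 5682*(-1/37544) = -2841/18772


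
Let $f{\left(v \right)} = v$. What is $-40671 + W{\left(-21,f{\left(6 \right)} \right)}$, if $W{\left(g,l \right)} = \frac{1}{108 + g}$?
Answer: $- \frac{3538376}{87} \approx -40671.0$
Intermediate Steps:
$-40671 + W{\left(-21,f{\left(6 \right)} \right)} = -40671 + \frac{1}{108 - 21} = -40671 + \frac{1}{87} = - \frac{3538376}{87}$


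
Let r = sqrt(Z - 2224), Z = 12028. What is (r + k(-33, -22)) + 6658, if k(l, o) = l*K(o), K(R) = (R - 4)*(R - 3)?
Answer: -14792 + 2*sqrt(2451) ≈ -14693.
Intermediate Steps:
K(R) = (-4 + R)*(-3 + R)
k(l, o) = l*(12 + o**2 - 7*o)
r = 2*sqrt(2451) (r = sqrt(12028 - 2224) = sqrt(9804) = 2*sqrt(2451) ≈ 99.015)
(r + k(-33, -22)) + 6658 = (2*sqrt(2451) - 33*(12 + (-22)**2 - 7*(-22))) + 6658 = (2*sqrt(2451) - 33*(12 + 484 + 154)) + 6658 = (2*sqrt(2451) - 33*650) + 6658 = (2*sqrt(2451) - 21450) + 6658 = (-21450 + 2*sqrt(2451)) + 6658 = -14792 + 2*sqrt(2451)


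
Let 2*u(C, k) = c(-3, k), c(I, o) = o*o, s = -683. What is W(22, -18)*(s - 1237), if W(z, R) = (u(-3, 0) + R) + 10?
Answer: 15360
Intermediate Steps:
c(I, o) = o²
u(C, k) = k²/2
W(z, R) = 10 + R (W(z, R) = ((½)*0² + R) + 10 = ((½)*0 + R) + 10 = (0 + R) + 10 = R + 10 = 10 + R)
W(22, -18)*(s - 1237) = (10 - 18)*(-683 - 1237) = -8*(-1920) = 15360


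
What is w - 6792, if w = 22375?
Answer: 15583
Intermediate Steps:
w - 6792 = 22375 - 6792 = 15583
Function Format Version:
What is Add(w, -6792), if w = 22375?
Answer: 15583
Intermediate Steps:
Add(w, -6792) = Add(22375, -6792) = 15583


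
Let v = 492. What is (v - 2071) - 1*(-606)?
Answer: -973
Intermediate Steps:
(v - 2071) - 1*(-606) = (492 - 2071) - 1*(-606) = -1579 + 606 = -973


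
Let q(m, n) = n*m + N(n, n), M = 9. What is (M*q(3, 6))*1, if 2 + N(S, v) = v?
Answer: 198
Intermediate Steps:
N(S, v) = -2 + v
q(m, n) = -2 + n + m*n (q(m, n) = n*m + (-2 + n) = m*n + (-2 + n) = -2 + n + m*n)
(M*q(3, 6))*1 = (9*(-2 + 6 + 3*6))*1 = (9*(-2 + 6 + 18))*1 = (9*22)*1 = 198*1 = 198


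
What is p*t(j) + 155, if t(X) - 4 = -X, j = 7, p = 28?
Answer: 71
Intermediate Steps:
t(X) = 4 - X
p*t(j) + 155 = 28*(4 - 1*7) + 155 = 28*(4 - 7) + 155 = 28*(-3) + 155 = -84 + 155 = 71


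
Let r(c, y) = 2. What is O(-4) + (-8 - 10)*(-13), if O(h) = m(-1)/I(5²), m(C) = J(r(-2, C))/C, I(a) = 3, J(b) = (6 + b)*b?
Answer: 686/3 ≈ 228.67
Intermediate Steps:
J(b) = b*(6 + b)
m(C) = 16/C (m(C) = (2*(6 + 2))/C = (2*8)/C = 16/C)
O(h) = -16/3 (O(h) = (16/(-1))/3 = (16*(-1))*(⅓) = -16*⅓ = -16/3)
O(-4) + (-8 - 10)*(-13) = -16/3 + (-8 - 10)*(-13) = -16/3 - 18*(-13) = -16/3 + 234 = 686/3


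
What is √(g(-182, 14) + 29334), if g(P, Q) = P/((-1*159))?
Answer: 4*√46351362/159 ≈ 171.28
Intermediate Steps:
g(P, Q) = -P/159 (g(P, Q) = P/(-159) = P*(-1/159) = -P/159)
√(g(-182, 14) + 29334) = √(-1/159*(-182) + 29334) = √(182/159 + 29334) = √(4664288/159) = 4*√46351362/159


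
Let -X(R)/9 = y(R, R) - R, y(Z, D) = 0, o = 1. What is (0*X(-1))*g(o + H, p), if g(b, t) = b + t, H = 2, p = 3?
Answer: 0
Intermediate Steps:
X(R) = 9*R (X(R) = -9*(0 - R) = -(-9)*R = 9*R)
(0*X(-1))*g(o + H, p) = (0*(9*(-1)))*((1 + 2) + 3) = (0*(-9))*(3 + 3) = 0*6 = 0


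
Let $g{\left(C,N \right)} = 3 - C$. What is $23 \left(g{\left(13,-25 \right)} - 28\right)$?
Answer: $-874$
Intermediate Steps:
$23 \left(g{\left(13,-25 \right)} - 28\right) = 23 \left(\left(3 - 13\right) - 28\right) = 23 \left(-10 - 28\right) = 23 \left(-38\right) = -874$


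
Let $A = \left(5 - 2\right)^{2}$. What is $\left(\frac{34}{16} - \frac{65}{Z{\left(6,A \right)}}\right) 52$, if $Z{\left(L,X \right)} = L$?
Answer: $- \frac{2717}{6} \approx -452.83$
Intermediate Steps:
$A = 9$ ($A = 3^{2} = 9$)
$\left(\frac{34}{16} - \frac{65}{Z{\left(6,A \right)}}\right) 52 = \left(\frac{34}{16} - \frac{65}{6}\right) 52 = \left(34 \cdot \frac{1}{16} - \frac{65}{6}\right) 52 = \left(\frac{17}{8} - \frac{65}{6}\right) 52 = \left(- \frac{209}{24}\right) 52 = - \frac{2717}{6}$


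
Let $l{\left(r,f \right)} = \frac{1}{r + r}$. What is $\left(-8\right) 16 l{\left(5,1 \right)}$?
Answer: $- \frac{64}{5} \approx -12.8$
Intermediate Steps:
$l{\left(r,f \right)} = \frac{1}{2 r}$
$\left(-8\right) 16 l{\left(5,1 \right)} = \left(-8\right) 16 \frac{1}{2 \cdot 5} = - 128 \cdot \frac{1}{2} \cdot \frac{1}{5} = \left(-128\right) \frac{1}{10} = - \frac{64}{5}$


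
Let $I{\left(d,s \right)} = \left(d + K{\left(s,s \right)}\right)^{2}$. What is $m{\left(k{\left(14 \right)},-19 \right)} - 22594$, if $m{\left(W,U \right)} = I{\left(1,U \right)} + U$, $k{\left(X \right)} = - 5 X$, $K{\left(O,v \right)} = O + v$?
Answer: $-21244$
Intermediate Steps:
$I{\left(d,s \right)} = \left(d + 2 s\right)^{2}$ ($I{\left(d,s \right)} = \left(d + \left(s + s\right)\right)^{2} = \left(d + 2 s\right)^{2}$)
$m{\left(W,U \right)} = U + \left(1 + 2 U\right)^{2}$ ($m{\left(W,U \right)} = \left(1 + 2 U\right)^{2} + U = U + \left(1 + 2 U\right)^{2}$)
$m{\left(k{\left(14 \right)},-19 \right)} - 22594 = \left(-19 + \left(1 + 2 \left(-19\right)\right)^{2}\right) - 22594 = \left(-19 + \left(1 - 38\right)^{2}\right) - 22594 = \left(-19 + \left(-37\right)^{2}\right) - 22594 = \left(-19 + 1369\right) - 22594 = 1350 - 22594 = -21244$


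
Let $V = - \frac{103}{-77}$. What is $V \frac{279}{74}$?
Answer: $\frac{28737}{5698} \approx 5.0434$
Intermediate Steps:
$V = \frac{103}{77}$ ($V = \left(-103\right) \left(- \frac{1}{77}\right) = \frac{103}{77} \approx 1.3377$)
$V \frac{279}{74} = \frac{103 \cdot \frac{279}{74}}{77} = \frac{103 \cdot 279 \cdot \frac{1}{74}}{77} = \frac{103}{77} \cdot \frac{279}{74} = \frac{28737}{5698}$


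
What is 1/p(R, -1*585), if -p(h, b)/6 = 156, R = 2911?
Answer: -1/936 ≈ -0.0010684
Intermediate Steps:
p(h, b) = -936 (p(h, b) = -6*156 = -936)
1/p(R, -1*585) = 1/(-936) = -1/936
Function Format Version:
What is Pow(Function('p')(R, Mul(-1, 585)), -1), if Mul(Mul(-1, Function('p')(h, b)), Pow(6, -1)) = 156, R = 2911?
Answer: Rational(-1, 936) ≈ -0.0010684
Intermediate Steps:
Function('p')(h, b) = -936 (Function('p')(h, b) = Mul(-6, 156) = -936)
Pow(Function('p')(R, Mul(-1, 585)), -1) = Pow(-936, -1) = Rational(-1, 936)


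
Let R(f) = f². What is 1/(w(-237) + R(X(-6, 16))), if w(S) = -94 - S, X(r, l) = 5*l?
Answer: 1/6543 ≈ 0.00015284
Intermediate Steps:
1/(w(-237) + R(X(-6, 16))) = 1/((-94 - 1*(-237)) + (5*16)²) = 1/((-94 + 237) + 80²) = 1/(143 + 6400) = 1/6543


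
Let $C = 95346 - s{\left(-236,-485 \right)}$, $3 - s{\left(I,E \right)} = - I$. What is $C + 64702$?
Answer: $160281$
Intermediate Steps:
$s{\left(I,E \right)} = 3 + I$ ($s{\left(I,E \right)} = 3 - - I = 3 + I$)
$C = 95579$ ($C = 95346 - \left(3 - 236\right) = 95346 - -233 = 95346 + 233 = 95579$)
$C + 64702 = 95579 + 64702 = 160281$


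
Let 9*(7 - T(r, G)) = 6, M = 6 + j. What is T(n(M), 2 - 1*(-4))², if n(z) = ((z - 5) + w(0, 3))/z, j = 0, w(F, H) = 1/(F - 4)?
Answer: 361/9 ≈ 40.111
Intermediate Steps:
w(F, H) = 1/(-4 + F)
M = 6 (M = 6 + 0 = 6)
n(z) = (-21/4 + z)/z (n(z) = ((z - 5) + 1/(-4 + 0))/z = ((-5 + z) + 1/(-4))/z = ((-5 + z) - ¼)/z = (-21/4 + z)/z)
T(r, G) = 19/3 (T(r, G) = 7 - ⅑*6 = 7 - ⅔ = 19/3)
T(n(M), 2 - 1*(-4))² = (19/3)² = 361/9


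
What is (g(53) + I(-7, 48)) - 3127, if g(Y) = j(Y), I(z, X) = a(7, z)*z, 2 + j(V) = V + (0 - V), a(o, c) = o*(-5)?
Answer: -2884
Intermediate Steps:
a(o, c) = -5*o
j(V) = -2 (j(V) = -2 + (V + (0 - V)) = -2 + (V - V) = -2 + 0 = -2)
I(z, X) = -35*z (I(z, X) = (-5*7)*z = -35*z)
g(Y) = -2
(g(53) + I(-7, 48)) - 3127 = (-2 - 35*(-7)) - 3127 = (-2 + 245) - 3127 = 243 - 3127 = -2884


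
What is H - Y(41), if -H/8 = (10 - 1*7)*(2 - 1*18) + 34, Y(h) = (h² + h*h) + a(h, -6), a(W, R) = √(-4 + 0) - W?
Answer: -3209 - 2*I ≈ -3209.0 - 2.0*I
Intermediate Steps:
a(W, R) = -W + 2*I (a(W, R) = √(-4) - W = 2*I - W = -W + 2*I)
Y(h) = -h + 2*I + 2*h² (Y(h) = (h² + h*h) + (-h + 2*I) = (h² + h²) + (-h + 2*I) = 2*h² + (-h + 2*I) = -h + 2*I + 2*h²)
H = 112 (H = -8*((10 - 1*7)*(2 - 1*18) + 34) = -8*((10 - 7)*(2 - 18) + 34) = -8*(3*(-16) + 34) = -8*(-48 + 34) = -8*(-14) = 112)
H - Y(41) = 112 - (-1*41 + 2*I + 2*41²) = 112 - (-41 + 2*I + 2*1681) = 112 - (-41 + 2*I + 3362) = 112 - (3321 + 2*I) = 112 + (-3321 - 2*I) = -3209 - 2*I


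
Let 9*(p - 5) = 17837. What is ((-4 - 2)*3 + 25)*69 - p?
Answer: -13535/9 ≈ -1503.9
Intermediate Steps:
p = 17882/9 (p = 5 + (1/9)*17837 = 5 + 17837/9 = 17882/9 ≈ 1986.9)
((-4 - 2)*3 + 25)*69 - p = ((-4 - 2)*3 + 25)*69 - 1*17882/9 = (-6*3 + 25)*69 - 17882/9 = (-18 + 25)*69 - 17882/9 = 7*69 - 17882/9 = 483 - 17882/9 = -13535/9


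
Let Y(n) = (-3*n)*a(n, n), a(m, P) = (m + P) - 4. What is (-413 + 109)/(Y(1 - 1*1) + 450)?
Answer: -152/225 ≈ -0.67556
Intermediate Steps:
a(m, P) = -4 + P + m (a(m, P) = (P + m) - 4 = -4 + P + m)
Y(n) = -3*n*(-4 + 2*n) (Y(n) = (-3*n)*(-4 + n + n) = (-3*n)*(-4 + 2*n) = -3*n*(-4 + 2*n))
(-413 + 109)/(Y(1 - 1*1) + 450) = (-413 + 109)/(6*(1 - 1*1)*(2 - (1 - 1*1)) + 450) = -304/(6*(1 - 1)*(2 - (1 - 1)) + 450) = -304/(6*0*(2 - 1*0) + 450) = -304/(6*0*(2 + 0) + 450) = -304/(6*0*2 + 450) = -304/(0 + 450) = -304/450 = -304*1/450 = -152/225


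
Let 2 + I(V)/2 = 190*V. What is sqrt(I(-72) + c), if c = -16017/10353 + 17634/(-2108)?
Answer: I*sqrt(4336230175746)/12586 ≈ 165.45*I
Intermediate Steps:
I(V) = -4 + 380*V (I(V) = -4 + 2*(190*V) = -4 + 380*V)
c = -124757/12586 (c = -16017*1/10353 + 17634*(-1/2108) = -5339/3451 - 8817/1054 = -124757/12586 ≈ -9.9124)
sqrt(I(-72) + c) = sqrt((-4 + 380*(-72)) - 124757/12586) = sqrt((-4 - 27360) - 124757/12586) = sqrt(-27364 - 124757/12586) = sqrt(-344528061/12586) = I*sqrt(4336230175746)/12586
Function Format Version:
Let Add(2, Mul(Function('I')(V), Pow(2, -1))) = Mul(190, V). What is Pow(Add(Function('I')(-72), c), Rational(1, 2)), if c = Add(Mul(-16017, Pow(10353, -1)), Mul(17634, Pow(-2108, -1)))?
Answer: Mul(Rational(1, 12586), I, Pow(4336230175746, Rational(1, 2))) ≈ Mul(165.45, I)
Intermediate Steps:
Function('I')(V) = Add(-4, Mul(380, V)) (Function('I')(V) = Add(-4, Mul(2, Mul(190, V))) = Add(-4, Mul(380, V)))
c = Rational(-124757, 12586) (c = Add(Mul(-16017, Rational(1, 10353)), Mul(17634, Rational(-1, 2108))) = Add(Rational(-5339, 3451), Rational(-8817, 1054)) = Rational(-124757, 12586) ≈ -9.9124)
Pow(Add(Function('I')(-72), c), Rational(1, 2)) = Pow(Add(Add(-4, Mul(380, -72)), Rational(-124757, 12586)), Rational(1, 2)) = Pow(Add(Add(-4, -27360), Rational(-124757, 12586)), Rational(1, 2)) = Pow(Add(-27364, Rational(-124757, 12586)), Rational(1, 2)) = Pow(Rational(-344528061, 12586), Rational(1, 2)) = Mul(Rational(1, 12586), I, Pow(4336230175746, Rational(1, 2)))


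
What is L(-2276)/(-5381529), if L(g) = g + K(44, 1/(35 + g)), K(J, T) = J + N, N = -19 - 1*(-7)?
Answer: 748/1793843 ≈ 0.00041698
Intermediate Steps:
N = -12 (N = -19 + 7 = -12)
K(J, T) = -12 + J (K(J, T) = J - 12 = -12 + J)
L(g) = 32 + g (L(g) = g + (-12 + 44) = g + 32 = 32 + g)
L(-2276)/(-5381529) = (32 - 2276)/(-5381529) = -2244*(-1/5381529) = 748/1793843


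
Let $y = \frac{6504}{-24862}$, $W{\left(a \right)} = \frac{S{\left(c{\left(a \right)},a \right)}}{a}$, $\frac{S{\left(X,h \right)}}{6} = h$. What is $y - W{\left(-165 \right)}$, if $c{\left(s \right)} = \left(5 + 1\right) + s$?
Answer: $- \frac{77838}{12431} \approx -6.2616$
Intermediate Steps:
$c{\left(s \right)} = 6 + s$
$S{\left(X,h \right)} = 6 h$
$W{\left(a \right)} = 6$ ($W{\left(a \right)} = \frac{6 a}{a} = 6$)
$y = - \frac{3252}{12431}$ ($y = 6504 \left(- \frac{1}{24862}\right) = - \frac{3252}{12431} \approx -0.2616$)
$y - W{\left(-165 \right)} = - \frac{3252}{12431} - 6 = - \frac{77838}{12431}$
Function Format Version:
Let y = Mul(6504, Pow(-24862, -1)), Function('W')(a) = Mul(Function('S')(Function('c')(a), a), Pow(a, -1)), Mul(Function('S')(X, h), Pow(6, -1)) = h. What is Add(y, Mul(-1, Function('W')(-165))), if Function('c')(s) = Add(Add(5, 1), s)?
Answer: Rational(-77838, 12431) ≈ -6.2616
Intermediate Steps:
Function('c')(s) = Add(6, s)
Function('S')(X, h) = Mul(6, h)
Function('W')(a) = 6 (Function('W')(a) = Mul(Mul(6, a), Pow(a, -1)) = 6)
y = Rational(-3252, 12431) (y = Mul(6504, Rational(-1, 24862)) = Rational(-3252, 12431) ≈ -0.26160)
Add(y, Mul(-1, Function('W')(-165))) = Add(Rational(-3252, 12431), Mul(-1, 6)) = Add(Rational(-3252, 12431), -6) = Rational(-77838, 12431)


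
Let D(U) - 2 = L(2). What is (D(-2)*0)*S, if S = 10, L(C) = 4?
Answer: 0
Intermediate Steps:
D(U) = 6 (D(U) = 2 + 4 = 6)
(D(-2)*0)*S = (6*0)*10 = 0*10 = 0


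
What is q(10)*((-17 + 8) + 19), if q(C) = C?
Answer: 100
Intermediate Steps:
q(10)*((-17 + 8) + 19) = 10*((-17 + 8) + 19) = 10*(-9 + 19) = 10*10 = 100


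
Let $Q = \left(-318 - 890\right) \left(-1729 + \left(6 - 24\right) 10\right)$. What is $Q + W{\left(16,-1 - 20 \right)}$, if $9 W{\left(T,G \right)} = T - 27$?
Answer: $\frac{20754637}{9} \approx 2.3061 \cdot 10^{6}$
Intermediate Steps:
$W{\left(T,G \right)} = -3 + \frac{T}{9}$ ($W{\left(T,G \right)} = \frac{T - 27}{9} = \frac{-27 + T}{9} = -3 + \frac{T}{9}$)
$Q = 2306072$ ($Q = - 1208 \left(-1729 - 180\right) = \left(-1208\right) \left(-1909\right) = 2306072$)
$Q + W{\left(16,-1 - 20 \right)} = 2306072 + \left(-3 + \frac{1}{9} \cdot 16\right) = 2306072 + \left(-3 + \frac{16}{9}\right) = 2306072 - \frac{11}{9} = \frac{20754637}{9}$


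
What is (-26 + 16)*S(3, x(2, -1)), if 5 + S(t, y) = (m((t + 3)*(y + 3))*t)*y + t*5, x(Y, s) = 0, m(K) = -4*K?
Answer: -100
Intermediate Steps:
S(t, y) = -5 + 5*t - 4*t*y*(3 + t)*(3 + y) (S(t, y) = -5 + (((-4*(t + 3)*(y + 3))*t)*y + t*5) = -5 + (((-4*(3 + t)*(3 + y))*t)*y + 5*t) = -5 + ((-4*t*(3 + t)*(3 + y))*y + 5*t) = -5 + (-4*t*y*(3 + t)*(3 + y) + 5*t) = -5 + (5*t - 4*t*y*(3 + t)*(3 + y)) = -5 + 5*t - 4*t*y*(3 + t)*(3 + y))
(-26 + 16)*S(3, x(2, -1)) = (-26 + 16)*(-5 + 5*3 - 4*3*0*(9 + 3*3 + 3*0 + 3*0)) = -10*(-5 + 15 - 4*3*0*(9 + 9 + 0 + 0)) = -10*(-5 + 15 - 4*3*0*18) = -10*(-5 + 15 + 0) = -10*10 = -100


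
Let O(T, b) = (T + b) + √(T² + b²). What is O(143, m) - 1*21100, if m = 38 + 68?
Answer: -20851 + √31685 ≈ -20673.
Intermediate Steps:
m = 106
O(T, b) = T + b + √(T² + b²)
O(143, m) - 1*21100 = (143 + 106 + √(143² + 106²)) - 1*21100 = (143 + 106 + √(20449 + 11236)) - 21100 = (143 + 106 + √31685) - 21100 = (249 + √31685) - 21100 = -20851 + √31685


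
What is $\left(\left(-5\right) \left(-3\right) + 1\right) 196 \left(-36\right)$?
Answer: $-112896$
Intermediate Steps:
$\left(\left(-5\right) \left(-3\right) + 1\right) 196 \left(-36\right) = \left(15 + 1\right) 196 \left(-36\right) = 16 \cdot 196 \left(-36\right) = 3136 \left(-36\right) = -112896$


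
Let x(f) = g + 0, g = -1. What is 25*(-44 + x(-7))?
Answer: -1125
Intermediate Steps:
x(f) = -1 (x(f) = -1 + 0 = -1)
25*(-44 + x(-7)) = 25*(-44 - 1) = 25*(-45) = -1125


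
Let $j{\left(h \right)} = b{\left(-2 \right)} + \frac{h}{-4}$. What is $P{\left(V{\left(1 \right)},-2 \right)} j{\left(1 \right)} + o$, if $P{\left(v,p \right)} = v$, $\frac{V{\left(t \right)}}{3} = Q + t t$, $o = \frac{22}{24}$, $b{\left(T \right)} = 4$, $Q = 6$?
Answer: $\frac{239}{3} \approx 79.667$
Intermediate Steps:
$o = \frac{11}{12}$ ($o = 22 \cdot \frac{1}{24} = \frac{11}{12} \approx 0.91667$)
$V{\left(t \right)} = 18 + 3 t^{2}$ ($V{\left(t \right)} = 3 \left(6 + t t\right) = 3 \left(6 + t^{2}\right) = 18 + 3 t^{2}$)
$j{\left(h \right)} = 4 - \frac{h}{4}$ ($j{\left(h \right)} = 4 + \frac{h}{-4} = 4 + h \left(- \frac{1}{4}\right) = 4 - \frac{h}{4}$)
$P{\left(V{\left(1 \right)},-2 \right)} j{\left(1 \right)} + o = \left(18 + 3 \cdot 1^{2}\right) \left(4 - \frac{1}{4}\right) + \frac{11}{12} = \left(18 + 3 \cdot 1\right) \left(4 - \frac{1}{4}\right) + \frac{11}{12} = \left(18 + 3\right) \frac{15}{4} + \frac{11}{12} = 21 \cdot \frac{15}{4} + \frac{11}{12} = \frac{315}{4} + \frac{11}{12} = \frac{239}{3}$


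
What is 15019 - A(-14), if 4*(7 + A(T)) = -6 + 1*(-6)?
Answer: 15029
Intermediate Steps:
A(T) = -10 (A(T) = -7 + (-6 + 1*(-6))/4 = -7 + (-6 - 6)/4 = -7 + (¼)*(-12) = -7 - 3 = -10)
15019 - A(-14) = 15019 - 1*(-10) = 15019 + 10 = 15029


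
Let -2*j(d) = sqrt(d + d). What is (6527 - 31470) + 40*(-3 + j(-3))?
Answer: -25063 - 20*I*sqrt(6) ≈ -25063.0 - 48.99*I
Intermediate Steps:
j(d) = -sqrt(2)*sqrt(d)/2 (j(d) = -sqrt(d + d)/2 = -sqrt(2)*sqrt(d)/2)
(6527 - 31470) + 40*(-3 + j(-3)) = (6527 - 31470) + 40*(-3 - sqrt(2)*sqrt(-3)/2) = -24943 + 40*(-3 - sqrt(2)*I*sqrt(3)/2) = -24943 + 40*(-3 - I*sqrt(6)/2) = -24943 + (-120 - 20*I*sqrt(6)) = -25063 - 20*I*sqrt(6)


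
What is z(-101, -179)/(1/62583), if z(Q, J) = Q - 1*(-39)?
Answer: -3880146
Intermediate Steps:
z(Q, J) = 39 + Q (z(Q, J) = Q + 39 = 39 + Q)
z(-101, -179)/(1/62583) = (39 - 101)/(1/62583) = -62/1/62583 = -62*62583 = -3880146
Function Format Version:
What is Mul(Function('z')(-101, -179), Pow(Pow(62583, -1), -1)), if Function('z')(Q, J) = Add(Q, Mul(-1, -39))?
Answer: -3880146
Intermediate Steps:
Function('z')(Q, J) = Add(39, Q) (Function('z')(Q, J) = Add(Q, 39) = Add(39, Q))
Mul(Function('z')(-101, -179), Pow(Pow(62583, -1), -1)) = Mul(Add(39, -101), Pow(Pow(62583, -1), -1)) = Mul(-62, Pow(Rational(1, 62583), -1)) = Mul(-62, 62583) = -3880146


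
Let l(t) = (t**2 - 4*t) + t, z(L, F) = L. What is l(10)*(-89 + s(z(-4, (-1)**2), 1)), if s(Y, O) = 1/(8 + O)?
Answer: -56000/9 ≈ -6222.2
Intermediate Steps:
l(t) = t**2 - 3*t
l(10)*(-89 + s(z(-4, (-1)**2), 1)) = (10*(-3 + 10))*(-89 + 1/(8 + 1)) = (10*7)*(-89 + 1/9) = 70*(-89 + 1/9) = 70*(-800/9) = -56000/9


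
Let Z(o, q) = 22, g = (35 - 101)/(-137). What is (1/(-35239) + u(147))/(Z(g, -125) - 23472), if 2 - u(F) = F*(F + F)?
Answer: 60915545/33054182 ≈ 1.8429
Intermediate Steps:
g = 66/137 (g = -66*(-1/137) = 66/137 ≈ 0.48175)
u(F) = 2 - 2*F**2 (u(F) = 2 - F*(F + F) = 2 - F*2*F = 2 - 2*F**2)
(1/(-35239) + u(147))/(Z(g, -125) - 23472) = (1/(-35239) + (2 - 2*147**2))/(22 - 23472) = (-1/35239 + (2 - 2*21609))/(-23450) = (-1/35239 + (2 - 43218))*(-1/23450) = (-1/35239 - 43216)*(-1/23450) = -1522888625/35239*(-1/23450) = 60915545/33054182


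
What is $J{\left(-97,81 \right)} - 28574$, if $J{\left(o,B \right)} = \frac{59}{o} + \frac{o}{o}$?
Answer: $- \frac{2771640}{97} \approx -28574.0$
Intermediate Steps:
$J{\left(o,B \right)} = 1 + \frac{59}{o}$ ($J{\left(o,B \right)} = \frac{59}{o} + 1 = 1 + \frac{59}{o}$)
$J{\left(-97,81 \right)} - 28574 = \frac{59 - 97}{-97} - 28574 = \left(- \frac{1}{97}\right) \left(-38\right) - 28574 = \frac{38}{97} - 28574 = - \frac{2771640}{97}$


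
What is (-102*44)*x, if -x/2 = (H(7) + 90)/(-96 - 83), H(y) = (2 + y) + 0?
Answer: -888624/179 ≈ -4964.4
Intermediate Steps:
H(y) = 2 + y
x = 198/179 (x = -2*((2 + 7) + 90)/(-96 - 83) = -2*(9 + 90)/(-179) = -198*(-1)/179 = -2*(-99/179) = 198/179 ≈ 1.1061)
(-102*44)*x = -102*44*(198/179) = -4488*198/179 = -888624/179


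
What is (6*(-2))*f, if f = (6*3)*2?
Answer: -432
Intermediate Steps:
f = 36 (f = 18*2 = 36)
(6*(-2))*f = (6*(-2))*36 = -12*36 = -432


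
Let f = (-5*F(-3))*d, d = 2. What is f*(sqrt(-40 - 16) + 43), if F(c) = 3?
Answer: -1290 - 60*I*sqrt(14) ≈ -1290.0 - 224.5*I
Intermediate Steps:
f = -30 (f = -5*3*2 = -15*2 = -30)
f*(sqrt(-40 - 16) + 43) = -30*(sqrt(-40 - 16) + 43) = -30*(sqrt(-56) + 43) = -30*(2*I*sqrt(14) + 43) = -30*(43 + 2*I*sqrt(14)) = -1290 - 60*I*sqrt(14)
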